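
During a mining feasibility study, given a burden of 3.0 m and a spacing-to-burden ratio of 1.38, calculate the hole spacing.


Spacing = burden * ratio
= 3.0 * 1.38
= 4.14 m

4.14 m


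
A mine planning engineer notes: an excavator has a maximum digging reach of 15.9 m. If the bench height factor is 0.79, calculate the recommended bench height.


Bench height = reach * factor
= 15.9 * 0.79
= 12.561 m

12.561 m


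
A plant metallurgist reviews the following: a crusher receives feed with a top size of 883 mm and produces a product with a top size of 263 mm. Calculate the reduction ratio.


3.3574

Reduction ratio = feed size / product size
= 883 / 263
= 3.3574


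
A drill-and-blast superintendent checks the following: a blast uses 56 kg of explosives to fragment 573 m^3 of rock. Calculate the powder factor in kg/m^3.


0.0977 kg/m^3

Powder factor = explosive mass / rock volume
= 56 / 573
= 0.0977 kg/m^3


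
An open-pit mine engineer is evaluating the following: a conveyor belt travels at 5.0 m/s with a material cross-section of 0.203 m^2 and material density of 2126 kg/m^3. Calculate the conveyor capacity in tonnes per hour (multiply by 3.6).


Volumetric flow = speed * area
= 5.0 * 0.203 = 1.015 m^3/s
Mass flow = volumetric * density
= 1.015 * 2126 = 2157.89 kg/s
Convert to t/h: multiply by 3.6
Capacity = 2157.89 * 3.6
= 7768.404 t/h

7768.404 t/h


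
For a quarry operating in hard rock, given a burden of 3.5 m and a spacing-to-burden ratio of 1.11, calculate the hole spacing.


3.885 m

Spacing = burden * ratio
= 3.5 * 1.11
= 3.885 m


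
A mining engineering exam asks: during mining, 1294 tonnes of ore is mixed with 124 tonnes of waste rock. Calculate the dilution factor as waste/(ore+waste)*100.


8.7447%

Total material = ore + waste
= 1294 + 124 = 1418 tonnes
Dilution = waste / total * 100
= 124 / 1418 * 100
= 0.0874471086 * 100
= 8.7447%


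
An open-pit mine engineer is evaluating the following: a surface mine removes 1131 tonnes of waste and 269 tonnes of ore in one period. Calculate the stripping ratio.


4.2045

Stripping ratio = waste tonnage / ore tonnage
= 1131 / 269
= 4.2045


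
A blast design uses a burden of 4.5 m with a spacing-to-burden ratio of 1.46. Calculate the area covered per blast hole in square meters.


First, find the spacing:
Spacing = burden * ratio = 4.5 * 1.46
= 6.57 m
Then, calculate the area:
Area = burden * spacing = 4.5 * 6.57
= 29.565 m^2

29.565 m^2


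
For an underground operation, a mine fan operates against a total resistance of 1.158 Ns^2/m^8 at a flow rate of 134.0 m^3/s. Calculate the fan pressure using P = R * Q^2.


Compute Q^2:
Q^2 = 134.0^2 = 17956.0
Compute pressure:
P = R * Q^2 = 1.158 * 17956.0
= 20793.048 Pa

20793.048 Pa


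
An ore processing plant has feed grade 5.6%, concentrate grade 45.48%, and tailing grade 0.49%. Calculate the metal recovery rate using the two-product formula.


Using the two-product formula:
R = 100 * c * (f - t) / (f * (c - t))
Numerator = 100 * 45.48 * (5.6 - 0.49)
= 100 * 45.48 * 5.11
= 23240.28
Denominator = 5.6 * (45.48 - 0.49)
= 5.6 * 44.99
= 251.944
R = 23240.28 / 251.944
= 92.2438%

92.2438%


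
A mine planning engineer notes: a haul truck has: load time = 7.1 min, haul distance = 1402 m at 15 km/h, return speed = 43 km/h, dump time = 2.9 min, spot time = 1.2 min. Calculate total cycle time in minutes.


18.7643 min

Convert haul speed to m/min: 15 * 1000/60 = 250 m/min
Haul time = 1402 / 250 = 5.608 min
Convert return speed to m/min: 43 * 1000/60 = 716.6666667 m/min
Return time = 1402 / 716.6666667 = 1.95627907 min
Total cycle time:
= 7.1 + 5.608 + 2.9 + 1.95627907 + 1.2
= 18.7643 min


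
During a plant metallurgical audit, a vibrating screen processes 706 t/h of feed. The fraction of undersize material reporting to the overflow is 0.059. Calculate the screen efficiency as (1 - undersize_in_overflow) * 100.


94.1%

Screen efficiency = (1 - fraction of undersize in overflow) * 100
= (1 - 0.059) * 100
= 0.941 * 100
= 94.1%


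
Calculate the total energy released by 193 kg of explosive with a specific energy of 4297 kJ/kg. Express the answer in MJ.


829.321 MJ

Energy = mass * specific_energy / 1000
= 193 * 4297 / 1000
= 829321 / 1000
= 829.321 MJ


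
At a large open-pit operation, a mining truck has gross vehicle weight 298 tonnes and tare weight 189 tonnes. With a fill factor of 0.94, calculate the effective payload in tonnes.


Maximum payload = gross - tare
= 298 - 189 = 109 tonnes
Effective payload = max payload * fill factor
= 109 * 0.94
= 102.46 tonnes

102.46 tonnes


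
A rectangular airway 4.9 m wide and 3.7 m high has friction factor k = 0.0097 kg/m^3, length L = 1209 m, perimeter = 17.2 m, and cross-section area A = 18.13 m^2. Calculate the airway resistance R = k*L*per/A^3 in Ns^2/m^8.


0.0338 Ns^2/m^8

Compute the numerator:
k * L * per = 0.0097 * 1209 * 17.2
= 201.70956
Compute the denominator:
A^3 = 18.13^3 = 5959.274797
Resistance:
R = 201.70956 / 5959.274797
= 0.0338 Ns^2/m^8


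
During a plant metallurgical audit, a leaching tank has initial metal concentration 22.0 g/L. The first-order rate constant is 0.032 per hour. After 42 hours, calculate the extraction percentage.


Compute the exponent:
-k * t = -0.032 * 42 = -1.344
Remaining concentration:
C = 22.0 * exp(-1.344)
= 22.0 * 0.2608003779
= 5.737608313 g/L
Extracted = 22.0 - 5.737608313 = 16.26239169 g/L
Extraction % = 16.26239169 / 22.0 * 100
= 73.92%

73.92%


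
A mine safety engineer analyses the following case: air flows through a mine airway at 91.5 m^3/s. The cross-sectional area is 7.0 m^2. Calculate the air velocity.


13.0714 m/s

Velocity = flow rate / cross-sectional area
= 91.5 / 7.0
= 13.0714 m/s


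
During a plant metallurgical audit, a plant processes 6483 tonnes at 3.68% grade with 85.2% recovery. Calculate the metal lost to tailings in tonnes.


35.309 tonnes

Total metal in feed:
= 6483 * 3.68 / 100 = 238.5744 tonnes
Metal recovered:
= 238.5744 * 85.2 / 100 = 203.2653888 tonnes
Metal lost to tailings:
= 238.5744 - 203.2653888
= 35.309 tonnes


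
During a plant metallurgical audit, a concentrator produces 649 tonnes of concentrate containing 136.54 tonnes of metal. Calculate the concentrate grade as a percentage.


21.0385%

Grade = (metal in concentrate / concentrate mass) * 100
= (136.54 / 649) * 100
= 0.210385208 * 100
= 21.0385%


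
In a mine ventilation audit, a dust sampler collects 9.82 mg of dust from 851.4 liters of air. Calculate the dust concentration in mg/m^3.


11.5339 mg/m^3

Convert liters to m^3: 1 m^3 = 1000 L
Concentration = mass / volume * 1000
= 9.82 / 851.4 * 1000
= 0.01153394409 * 1000
= 11.5339 mg/m^3


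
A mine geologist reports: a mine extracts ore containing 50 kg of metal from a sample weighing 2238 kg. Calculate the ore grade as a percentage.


Ore grade = (metal mass / ore mass) * 100
= (50 / 2238) * 100
= 0.02234137623 * 100
= 2.2341%

2.2341%


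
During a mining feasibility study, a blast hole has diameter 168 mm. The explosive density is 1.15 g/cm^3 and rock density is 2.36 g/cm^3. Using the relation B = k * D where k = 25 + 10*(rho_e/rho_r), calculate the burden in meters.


First, compute k:
rho_e / rho_r = 1.15 / 2.36 = 0.4872881356
k = 25 + 10 * 0.4872881356 = 29.87288136
Then, compute burden:
B = k * D / 1000 = 29.87288136 * 168 / 1000
= 5018.644068 / 1000
= 5.0186 m

5.0186 m


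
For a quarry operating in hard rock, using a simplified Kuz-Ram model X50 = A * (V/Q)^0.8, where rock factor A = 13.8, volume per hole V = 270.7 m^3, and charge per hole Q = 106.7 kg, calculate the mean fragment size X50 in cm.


Compute V/Q:
V/Q = 270.7 / 106.7 = 2.537019681
Raise to the power 0.8:
(V/Q)^0.8 = 2.537019681^0.8 = 2.106003405
Multiply by A:
X50 = 13.8 * 2.106003405
= 29.0628 cm

29.0628 cm


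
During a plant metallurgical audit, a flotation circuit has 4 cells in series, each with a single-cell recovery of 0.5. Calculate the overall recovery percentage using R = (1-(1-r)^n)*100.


93.75%

Complement of single-cell recovery:
1 - r = 1 - 0.5 = 0.5
Raise to power n:
(1 - r)^4 = 0.5^4 = 0.0625
Overall recovery:
R = (1 - 0.0625) * 100
= 93.75%


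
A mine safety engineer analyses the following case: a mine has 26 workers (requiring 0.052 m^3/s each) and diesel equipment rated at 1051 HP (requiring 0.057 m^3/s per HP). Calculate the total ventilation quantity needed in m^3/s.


Airflow for workers:
Q_people = 26 * 0.052 = 1.352 m^3/s
Airflow for diesel equipment:
Q_diesel = 1051 * 0.057 = 59.907 m^3/s
Total ventilation:
Q_total = 1.352 + 59.907
= 61.259 m^3/s

61.259 m^3/s


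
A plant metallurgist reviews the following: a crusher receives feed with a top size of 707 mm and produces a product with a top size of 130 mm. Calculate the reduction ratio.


5.4385

Reduction ratio = feed size / product size
= 707 / 130
= 5.4385


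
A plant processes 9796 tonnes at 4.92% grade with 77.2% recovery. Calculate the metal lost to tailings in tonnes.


109.8876 tonnes

Total metal in feed:
= 9796 * 4.92 / 100 = 481.9632 tonnes
Metal recovered:
= 481.9632 * 77.2 / 100 = 372.0755904 tonnes
Metal lost to tailings:
= 481.9632 - 372.0755904
= 109.8876 tonnes


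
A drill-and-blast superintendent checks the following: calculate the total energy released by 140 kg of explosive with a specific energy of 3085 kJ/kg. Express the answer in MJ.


Energy = mass * specific_energy / 1000
= 140 * 3085 / 1000
= 431900 / 1000
= 431.9 MJ

431.9 MJ


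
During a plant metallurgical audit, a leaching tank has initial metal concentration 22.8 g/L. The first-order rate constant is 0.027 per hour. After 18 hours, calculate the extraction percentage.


Compute the exponent:
-k * t = -0.027 * 18 = -0.486
Remaining concentration:
C = 22.8 * exp(-0.486)
= 22.8 * 0.6150818073
= 14.02386521 g/L
Extracted = 22.8 - 14.02386521 = 8.776134793 g/L
Extraction % = 8.776134793 / 22.8 * 100
= 38.4918%

38.4918%


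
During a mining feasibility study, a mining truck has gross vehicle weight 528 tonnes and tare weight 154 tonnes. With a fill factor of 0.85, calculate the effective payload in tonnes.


Maximum payload = gross - tare
= 528 - 154 = 374 tonnes
Effective payload = max payload * fill factor
= 374 * 0.85
= 317.9 tonnes

317.9 tonnes


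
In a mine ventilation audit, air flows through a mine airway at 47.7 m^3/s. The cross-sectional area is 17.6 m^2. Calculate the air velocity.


Velocity = flow rate / cross-sectional area
= 47.7 / 17.6
= 2.7102 m/s

2.7102 m/s


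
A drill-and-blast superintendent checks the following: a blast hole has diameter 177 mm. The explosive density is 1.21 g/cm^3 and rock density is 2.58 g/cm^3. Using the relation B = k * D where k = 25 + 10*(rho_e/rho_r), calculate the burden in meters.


5.2551 m

First, compute k:
rho_e / rho_r = 1.21 / 2.58 = 0.4689922481
k = 25 + 10 * 0.4689922481 = 29.68992248
Then, compute burden:
B = k * D / 1000 = 29.68992248 * 177 / 1000
= 5255.116279 / 1000
= 5.2551 m


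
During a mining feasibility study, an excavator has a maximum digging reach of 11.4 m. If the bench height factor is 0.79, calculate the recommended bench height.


9.006 m

Bench height = reach * factor
= 11.4 * 0.79
= 9.006 m


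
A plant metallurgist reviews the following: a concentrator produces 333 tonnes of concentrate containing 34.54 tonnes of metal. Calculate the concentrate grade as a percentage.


Grade = (metal in concentrate / concentrate mass) * 100
= (34.54 / 333) * 100
= 0.1037237237 * 100
= 10.3724%

10.3724%


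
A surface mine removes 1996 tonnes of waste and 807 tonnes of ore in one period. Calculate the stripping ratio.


Stripping ratio = waste tonnage / ore tonnage
= 1996 / 807
= 2.4734

2.4734


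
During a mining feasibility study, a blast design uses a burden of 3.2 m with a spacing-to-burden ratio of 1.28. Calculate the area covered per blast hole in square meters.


First, find the spacing:
Spacing = burden * ratio = 3.2 * 1.28
= 4.096 m
Then, calculate the area:
Area = burden * spacing = 3.2 * 4.096
= 13.1072 m^2

13.1072 m^2


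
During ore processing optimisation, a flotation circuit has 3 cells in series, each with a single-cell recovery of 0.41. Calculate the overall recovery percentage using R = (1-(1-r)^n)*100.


79.4621%

Complement of single-cell recovery:
1 - r = 1 - 0.41 = 0.59
Raise to power n:
(1 - r)^3 = 0.59^3 = 0.205379
Overall recovery:
R = (1 - 0.205379) * 100
= 79.4621%


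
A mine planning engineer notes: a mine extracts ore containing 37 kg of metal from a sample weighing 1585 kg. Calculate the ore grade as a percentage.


2.3344%

Ore grade = (metal mass / ore mass) * 100
= (37 / 1585) * 100
= 0.02334384858 * 100
= 2.3344%


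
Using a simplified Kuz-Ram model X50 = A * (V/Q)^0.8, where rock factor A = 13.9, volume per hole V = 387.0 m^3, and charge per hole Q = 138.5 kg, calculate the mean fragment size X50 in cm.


31.6245 cm

Compute V/Q:
V/Q = 387.0 / 138.5 = 2.794223827
Raise to the power 0.8:
(V/Q)^0.8 = 2.794223827^0.8 = 2.275144334
Multiply by A:
X50 = 13.9 * 2.275144334
= 31.6245 cm


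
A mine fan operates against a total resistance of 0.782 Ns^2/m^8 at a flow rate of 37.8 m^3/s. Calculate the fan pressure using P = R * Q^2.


1117.3529 Pa

Compute Q^2:
Q^2 = 37.8^2 = 1428.84
Compute pressure:
P = R * Q^2 = 0.782 * 1428.84
= 1117.3529 Pa


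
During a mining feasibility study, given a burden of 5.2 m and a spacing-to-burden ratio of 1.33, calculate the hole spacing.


Spacing = burden * ratio
= 5.2 * 1.33
= 6.916 m

6.916 m


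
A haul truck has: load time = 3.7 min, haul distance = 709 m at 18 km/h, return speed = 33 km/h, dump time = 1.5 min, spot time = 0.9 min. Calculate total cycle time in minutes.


9.7524 min

Convert haul speed to m/min: 18 * 1000/60 = 300 m/min
Haul time = 709 / 300 = 2.363333333 min
Convert return speed to m/min: 33 * 1000/60 = 550 m/min
Return time = 709 / 550 = 1.289090909 min
Total cycle time:
= 3.7 + 2.363333333 + 1.5 + 1.289090909 + 0.9
= 9.7524 min


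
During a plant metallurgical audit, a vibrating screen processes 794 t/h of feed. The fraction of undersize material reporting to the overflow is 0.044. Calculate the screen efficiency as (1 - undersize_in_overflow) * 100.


Screen efficiency = (1 - fraction of undersize in overflow) * 100
= (1 - 0.044) * 100
= 0.956 * 100
= 95.6%

95.6%


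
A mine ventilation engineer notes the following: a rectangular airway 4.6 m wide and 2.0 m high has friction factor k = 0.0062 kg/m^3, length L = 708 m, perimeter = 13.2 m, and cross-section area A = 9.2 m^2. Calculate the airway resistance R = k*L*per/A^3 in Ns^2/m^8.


0.0744 Ns^2/m^8

Compute the numerator:
k * L * per = 0.0062 * 708 * 13.2
= 57.94272
Compute the denominator:
A^3 = 9.2^3 = 778.688
Resistance:
R = 57.94272 / 778.688
= 0.0744 Ns^2/m^8


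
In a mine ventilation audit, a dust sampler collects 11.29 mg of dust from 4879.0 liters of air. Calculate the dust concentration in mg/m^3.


Convert liters to m^3: 1 m^3 = 1000 L
Concentration = mass / volume * 1000
= 11.29 / 4879.0 * 1000
= 0.00231399877 * 1000
= 2.314 mg/m^3

2.314 mg/m^3


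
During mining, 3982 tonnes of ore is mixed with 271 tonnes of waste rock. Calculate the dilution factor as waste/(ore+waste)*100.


6.372%

Total material = ore + waste
= 3982 + 271 = 4253 tonnes
Dilution = waste / total * 100
= 271 / 4253 * 100
= 0.06371972725 * 100
= 6.372%


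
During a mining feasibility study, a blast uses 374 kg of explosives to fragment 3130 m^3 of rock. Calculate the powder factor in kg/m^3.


Powder factor = explosive mass / rock volume
= 374 / 3130
= 0.1195 kg/m^3

0.1195 kg/m^3


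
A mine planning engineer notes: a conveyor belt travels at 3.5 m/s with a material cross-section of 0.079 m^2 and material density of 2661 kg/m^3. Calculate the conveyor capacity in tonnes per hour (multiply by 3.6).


Volumetric flow = speed * area
= 3.5 * 0.079 = 0.2765 m^3/s
Mass flow = volumetric * density
= 0.2765 * 2661 = 735.7665 kg/s
Convert to t/h: multiply by 3.6
Capacity = 735.7665 * 3.6
= 2648.7594 t/h

2648.7594 t/h


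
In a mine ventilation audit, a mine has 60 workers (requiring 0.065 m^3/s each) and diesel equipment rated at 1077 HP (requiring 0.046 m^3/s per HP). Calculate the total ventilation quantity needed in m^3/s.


53.442 m^3/s

Airflow for workers:
Q_people = 60 * 0.065 = 3.9 m^3/s
Airflow for diesel equipment:
Q_diesel = 1077 * 0.046 = 49.542 m^3/s
Total ventilation:
Q_total = 3.9 + 49.542
= 53.442 m^3/s


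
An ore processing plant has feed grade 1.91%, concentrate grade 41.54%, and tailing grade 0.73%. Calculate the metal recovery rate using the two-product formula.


62.8852%

Using the two-product formula:
R = 100 * c * (f - t) / (f * (c - t))
Numerator = 100 * 41.54 * (1.91 - 0.73)
= 100 * 41.54 * 1.18
= 4901.72
Denominator = 1.91 * (41.54 - 0.73)
= 1.91 * 40.81
= 77.9471
R = 4901.72 / 77.9471
= 62.8852%


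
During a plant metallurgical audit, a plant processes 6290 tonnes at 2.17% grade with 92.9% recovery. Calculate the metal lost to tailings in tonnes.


9.691 tonnes

Total metal in feed:
= 6290 * 2.17 / 100 = 136.493 tonnes
Metal recovered:
= 136.493 * 92.9 / 100 = 126.801997 tonnes
Metal lost to tailings:
= 136.493 - 126.801997
= 9.691 tonnes


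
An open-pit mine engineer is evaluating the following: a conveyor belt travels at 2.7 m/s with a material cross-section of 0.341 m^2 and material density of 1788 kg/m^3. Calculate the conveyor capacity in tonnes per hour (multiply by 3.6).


5926.3618 t/h

Volumetric flow = speed * area
= 2.7 * 0.341 = 0.9207 m^3/s
Mass flow = volumetric * density
= 0.9207 * 1788 = 1646.2116 kg/s
Convert to t/h: multiply by 3.6
Capacity = 1646.2116 * 3.6
= 5926.3618 t/h


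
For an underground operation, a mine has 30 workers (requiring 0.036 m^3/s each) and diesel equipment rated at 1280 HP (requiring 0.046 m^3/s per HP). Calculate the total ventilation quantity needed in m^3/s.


Airflow for workers:
Q_people = 30 * 0.036 = 1.08 m^3/s
Airflow for diesel equipment:
Q_diesel = 1280 * 0.046 = 58.88 m^3/s
Total ventilation:
Q_total = 1.08 + 58.88
= 59.96 m^3/s

59.96 m^3/s


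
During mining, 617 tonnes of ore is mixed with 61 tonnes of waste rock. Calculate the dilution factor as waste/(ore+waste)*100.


8.9971%

Total material = ore + waste
= 617 + 61 = 678 tonnes
Dilution = waste / total * 100
= 61 / 678 * 100
= 0.08997050147 * 100
= 8.9971%


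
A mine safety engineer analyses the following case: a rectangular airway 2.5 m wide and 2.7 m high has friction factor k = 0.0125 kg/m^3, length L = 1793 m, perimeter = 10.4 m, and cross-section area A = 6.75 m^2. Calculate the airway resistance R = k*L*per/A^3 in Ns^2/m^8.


Compute the numerator:
k * L * per = 0.0125 * 1793 * 10.4
= 233.09
Compute the denominator:
A^3 = 6.75^3 = 307.546875
Resistance:
R = 233.09 / 307.546875
= 0.7579 Ns^2/m^8

0.7579 Ns^2/m^8


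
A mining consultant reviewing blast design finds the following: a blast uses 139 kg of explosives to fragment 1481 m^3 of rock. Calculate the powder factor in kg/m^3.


0.0939 kg/m^3

Powder factor = explosive mass / rock volume
= 139 / 1481
= 0.0939 kg/m^3


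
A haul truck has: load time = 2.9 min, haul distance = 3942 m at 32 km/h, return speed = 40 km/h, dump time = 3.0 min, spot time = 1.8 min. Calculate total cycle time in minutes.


21.0043 min

Convert haul speed to m/min: 32 * 1000/60 = 533.3333333 m/min
Haul time = 3942 / 533.3333333 = 7.39125 min
Convert return speed to m/min: 40 * 1000/60 = 666.6666667 m/min
Return time = 3942 / 666.6666667 = 5.913 min
Total cycle time:
= 2.9 + 7.39125 + 3.0 + 5.913 + 1.8
= 21.0043 min


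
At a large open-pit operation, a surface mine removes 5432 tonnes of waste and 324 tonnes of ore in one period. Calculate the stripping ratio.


Stripping ratio = waste tonnage / ore tonnage
= 5432 / 324
= 16.7654

16.7654


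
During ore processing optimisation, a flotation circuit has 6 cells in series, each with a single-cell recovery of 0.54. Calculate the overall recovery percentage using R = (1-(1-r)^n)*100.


99.0526%

Complement of single-cell recovery:
1 - r = 1 - 0.54 = 0.46
Raise to power n:
(1 - r)^6 = 0.46^6 = 0.009474296896
Overall recovery:
R = (1 - 0.009474296896) * 100
= 99.0526%


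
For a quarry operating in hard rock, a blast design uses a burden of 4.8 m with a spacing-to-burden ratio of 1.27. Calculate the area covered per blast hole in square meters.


First, find the spacing:
Spacing = burden * ratio = 4.8 * 1.27
= 6.096 m
Then, calculate the area:
Area = burden * spacing = 4.8 * 6.096
= 29.2608 m^2

29.2608 m^2


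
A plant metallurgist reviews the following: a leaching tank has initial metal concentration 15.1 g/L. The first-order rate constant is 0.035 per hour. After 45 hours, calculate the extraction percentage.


79.2992%

Compute the exponent:
-k * t = -0.035 * 45 = -1.575
Remaining concentration:
C = 15.1 * exp(-1.575)
= 15.1 * 0.2070075527
= 3.125814045 g/L
Extracted = 15.1 - 3.125814045 = 11.97418595 g/L
Extraction % = 11.97418595 / 15.1 * 100
= 79.2992%


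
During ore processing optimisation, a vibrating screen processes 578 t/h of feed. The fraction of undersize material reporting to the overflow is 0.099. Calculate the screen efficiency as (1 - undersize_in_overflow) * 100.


90.1%

Screen efficiency = (1 - fraction of undersize in overflow) * 100
= (1 - 0.099) * 100
= 0.901 * 100
= 90.1%


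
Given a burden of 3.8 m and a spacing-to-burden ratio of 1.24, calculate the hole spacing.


Spacing = burden * ratio
= 3.8 * 1.24
= 4.712 m

4.712 m


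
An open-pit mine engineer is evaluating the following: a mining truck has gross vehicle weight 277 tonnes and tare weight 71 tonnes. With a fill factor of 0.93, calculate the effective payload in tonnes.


191.58 tonnes

Maximum payload = gross - tare
= 277 - 71 = 206 tonnes
Effective payload = max payload * fill factor
= 206 * 0.93
= 191.58 tonnes


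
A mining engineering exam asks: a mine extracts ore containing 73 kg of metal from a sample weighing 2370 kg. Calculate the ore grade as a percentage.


Ore grade = (metal mass / ore mass) * 100
= (73 / 2370) * 100
= 0.03080168776 * 100
= 3.0802%

3.0802%


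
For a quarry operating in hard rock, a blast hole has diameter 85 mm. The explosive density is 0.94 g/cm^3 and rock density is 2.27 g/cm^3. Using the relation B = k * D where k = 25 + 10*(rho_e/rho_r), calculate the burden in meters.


First, compute k:
rho_e / rho_r = 0.94 / 2.27 = 0.4140969163
k = 25 + 10 * 0.4140969163 = 29.14096916
Then, compute burden:
B = k * D / 1000 = 29.14096916 * 85 / 1000
= 2476.982379 / 1000
= 2.477 m

2.477 m


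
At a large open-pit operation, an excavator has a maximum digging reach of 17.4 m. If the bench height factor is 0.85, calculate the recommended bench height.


14.79 m

Bench height = reach * factor
= 17.4 * 0.85
= 14.79 m


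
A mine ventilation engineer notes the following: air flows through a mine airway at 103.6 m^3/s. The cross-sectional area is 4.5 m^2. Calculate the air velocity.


Velocity = flow rate / cross-sectional area
= 103.6 / 4.5
= 23.0222 m/s

23.0222 m/s


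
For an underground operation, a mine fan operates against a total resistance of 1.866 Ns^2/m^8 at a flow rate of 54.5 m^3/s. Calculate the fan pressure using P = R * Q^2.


5542.4865 Pa

Compute Q^2:
Q^2 = 54.5^2 = 2970.25
Compute pressure:
P = R * Q^2 = 1.866 * 2970.25
= 5542.4865 Pa


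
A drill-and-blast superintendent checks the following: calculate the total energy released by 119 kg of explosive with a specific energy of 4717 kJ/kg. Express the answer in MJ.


561.323 MJ

Energy = mass * specific_energy / 1000
= 119 * 4717 / 1000
= 561323 / 1000
= 561.323 MJ


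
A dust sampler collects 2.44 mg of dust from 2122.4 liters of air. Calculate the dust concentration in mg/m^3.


Convert liters to m^3: 1 m^3 = 1000 L
Concentration = mass / volume * 1000
= 2.44 / 2122.4 * 1000
= 0.001149641915 * 1000
= 1.1496 mg/m^3

1.1496 mg/m^3


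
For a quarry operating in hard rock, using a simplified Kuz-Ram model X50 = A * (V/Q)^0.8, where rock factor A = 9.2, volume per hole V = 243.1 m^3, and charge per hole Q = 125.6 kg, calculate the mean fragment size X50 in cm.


15.6036 cm

Compute V/Q:
V/Q = 243.1 / 125.6 = 1.935509554
Raise to the power 0.8:
(V/Q)^0.8 = 1.935509554^0.8 = 1.696040644
Multiply by A:
X50 = 9.2 * 1.696040644
= 15.6036 cm


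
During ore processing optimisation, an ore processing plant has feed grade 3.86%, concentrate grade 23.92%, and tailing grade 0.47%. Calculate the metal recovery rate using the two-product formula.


89.5841%

Using the two-product formula:
R = 100 * c * (f - t) / (f * (c - t))
Numerator = 100 * 23.92 * (3.86 - 0.47)
= 100 * 23.92 * 3.39
= 8108.88
Denominator = 3.86 * (23.92 - 0.47)
= 3.86 * 23.45
= 90.517
R = 8108.88 / 90.517
= 89.5841%


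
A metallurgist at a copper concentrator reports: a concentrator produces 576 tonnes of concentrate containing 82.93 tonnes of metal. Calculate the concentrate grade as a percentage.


14.3976%

Grade = (metal in concentrate / concentrate mass) * 100
= (82.93 / 576) * 100
= 0.1439756944 * 100
= 14.3976%


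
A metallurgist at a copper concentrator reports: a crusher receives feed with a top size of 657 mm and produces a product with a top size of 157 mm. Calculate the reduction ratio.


4.1847

Reduction ratio = feed size / product size
= 657 / 157
= 4.1847


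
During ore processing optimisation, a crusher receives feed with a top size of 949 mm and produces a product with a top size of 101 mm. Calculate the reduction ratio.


9.396

Reduction ratio = feed size / product size
= 949 / 101
= 9.396


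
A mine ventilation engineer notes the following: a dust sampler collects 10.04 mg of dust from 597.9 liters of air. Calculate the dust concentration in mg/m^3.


16.7921 mg/m^3

Convert liters to m^3: 1 m^3 = 1000 L
Concentration = mass / volume * 1000
= 10.04 / 597.9 * 1000
= 0.0167921057 * 1000
= 16.7921 mg/m^3


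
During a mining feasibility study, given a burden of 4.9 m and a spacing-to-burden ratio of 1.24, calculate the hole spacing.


6.076 m

Spacing = burden * ratio
= 4.9 * 1.24
= 6.076 m


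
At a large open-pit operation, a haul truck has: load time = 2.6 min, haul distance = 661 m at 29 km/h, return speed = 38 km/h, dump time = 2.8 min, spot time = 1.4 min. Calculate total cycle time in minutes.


9.2113 min

Convert haul speed to m/min: 29 * 1000/60 = 483.3333333 m/min
Haul time = 661 / 483.3333333 = 1.367586207 min
Convert return speed to m/min: 38 * 1000/60 = 633.3333333 m/min
Return time = 661 / 633.3333333 = 1.043684211 min
Total cycle time:
= 2.6 + 1.367586207 + 2.8 + 1.043684211 + 1.4
= 9.2113 min


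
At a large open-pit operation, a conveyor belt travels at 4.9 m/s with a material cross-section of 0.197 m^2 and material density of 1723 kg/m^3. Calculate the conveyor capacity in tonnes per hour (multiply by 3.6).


5987.5628 t/h

Volumetric flow = speed * area
= 4.9 * 0.197 = 0.9653 m^3/s
Mass flow = volumetric * density
= 0.9653 * 1723 = 1663.2119 kg/s
Convert to t/h: multiply by 3.6
Capacity = 1663.2119 * 3.6
= 5987.5628 t/h


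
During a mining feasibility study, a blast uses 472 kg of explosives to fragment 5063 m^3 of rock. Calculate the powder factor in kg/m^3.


Powder factor = explosive mass / rock volume
= 472 / 5063
= 0.0932 kg/m^3

0.0932 kg/m^3


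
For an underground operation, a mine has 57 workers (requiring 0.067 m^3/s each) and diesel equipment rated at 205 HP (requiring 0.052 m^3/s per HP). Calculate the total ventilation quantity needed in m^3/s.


Airflow for workers:
Q_people = 57 * 0.067 = 3.819 m^3/s
Airflow for diesel equipment:
Q_diesel = 205 * 0.052 = 10.66 m^3/s
Total ventilation:
Q_total = 3.819 + 10.66
= 14.479 m^3/s

14.479 m^3/s


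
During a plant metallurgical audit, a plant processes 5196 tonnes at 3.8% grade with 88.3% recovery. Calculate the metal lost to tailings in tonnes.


Total metal in feed:
= 5196 * 3.8 / 100 = 197.448 tonnes
Metal recovered:
= 197.448 * 88.3 / 100 = 174.346584 tonnes
Metal lost to tailings:
= 197.448 - 174.346584
= 23.1014 tonnes

23.1014 tonnes


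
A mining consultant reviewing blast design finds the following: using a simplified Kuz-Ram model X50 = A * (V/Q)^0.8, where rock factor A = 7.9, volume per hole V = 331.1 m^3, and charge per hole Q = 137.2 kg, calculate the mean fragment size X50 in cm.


15.9849 cm

Compute V/Q:
V/Q = 331.1 / 137.2 = 2.413265306
Raise to the power 0.8:
(V/Q)^0.8 = 2.413265306^0.8 = 2.023410762
Multiply by A:
X50 = 7.9 * 2.023410762
= 15.9849 cm


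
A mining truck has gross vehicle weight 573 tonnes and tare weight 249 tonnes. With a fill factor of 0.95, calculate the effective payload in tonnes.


307.8 tonnes

Maximum payload = gross - tare
= 573 - 249 = 324 tonnes
Effective payload = max payload * fill factor
= 324 * 0.95
= 307.8 tonnes


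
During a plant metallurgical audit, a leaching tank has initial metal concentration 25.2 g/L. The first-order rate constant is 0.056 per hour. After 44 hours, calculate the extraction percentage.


Compute the exponent:
-k * t = -0.056 * 44 = -2.464
Remaining concentration:
C = 25.2 * exp(-2.464)
= 25.2 * 0.08509389373
= 2.144366122 g/L
Extracted = 25.2 - 2.144366122 = 23.05563388 g/L
Extraction % = 23.05563388 / 25.2 * 100
= 91.4906%

91.4906%


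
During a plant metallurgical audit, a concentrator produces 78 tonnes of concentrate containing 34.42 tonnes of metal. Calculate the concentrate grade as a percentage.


44.1282%

Grade = (metal in concentrate / concentrate mass) * 100
= (34.42 / 78) * 100
= 0.4412820513 * 100
= 44.1282%


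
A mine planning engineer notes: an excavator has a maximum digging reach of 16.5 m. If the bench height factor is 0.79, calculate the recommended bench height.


Bench height = reach * factor
= 16.5 * 0.79
= 13.035 m

13.035 m


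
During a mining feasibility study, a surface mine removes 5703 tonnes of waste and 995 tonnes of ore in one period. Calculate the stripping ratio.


5.7317

Stripping ratio = waste tonnage / ore tonnage
= 5703 / 995
= 5.7317


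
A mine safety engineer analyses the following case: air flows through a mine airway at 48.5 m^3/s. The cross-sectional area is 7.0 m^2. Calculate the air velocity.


Velocity = flow rate / cross-sectional area
= 48.5 / 7.0
= 6.9286 m/s

6.9286 m/s


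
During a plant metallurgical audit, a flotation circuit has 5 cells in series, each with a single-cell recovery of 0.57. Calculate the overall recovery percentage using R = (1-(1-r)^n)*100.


Complement of single-cell recovery:
1 - r = 1 - 0.57 = 0.43
Raise to power n:
(1 - r)^5 = 0.43^5 = 0.0147008443
Overall recovery:
R = (1 - 0.0147008443) * 100
= 98.5299%

98.5299%


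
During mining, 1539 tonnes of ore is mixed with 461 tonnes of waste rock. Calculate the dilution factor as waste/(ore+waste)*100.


Total material = ore + waste
= 1539 + 461 = 2000 tonnes
Dilution = waste / total * 100
= 461 / 2000 * 100
= 0.2305 * 100
= 23.05%

23.05%


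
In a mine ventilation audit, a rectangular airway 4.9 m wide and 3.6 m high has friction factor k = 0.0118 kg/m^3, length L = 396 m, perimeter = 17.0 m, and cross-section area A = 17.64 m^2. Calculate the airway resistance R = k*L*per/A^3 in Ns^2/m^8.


0.0145 Ns^2/m^8

Compute the numerator:
k * L * per = 0.0118 * 396 * 17.0
= 79.4376
Compute the denominator:
A^3 = 17.64^3 = 5489.031744
Resistance:
R = 79.4376 / 5489.031744
= 0.0145 Ns^2/m^8


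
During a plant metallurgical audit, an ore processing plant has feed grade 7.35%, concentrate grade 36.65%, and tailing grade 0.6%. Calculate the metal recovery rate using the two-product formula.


93.3652%

Using the two-product formula:
R = 100 * c * (f - t) / (f * (c - t))
Numerator = 100 * 36.65 * (7.35 - 0.6)
= 100 * 36.65 * 6.75
= 24738.75
Denominator = 7.35 * (36.65 - 0.6)
= 7.35 * 36.05
= 264.9675
R = 24738.75 / 264.9675
= 93.3652%


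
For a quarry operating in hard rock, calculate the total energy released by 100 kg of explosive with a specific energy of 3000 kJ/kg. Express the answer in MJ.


300.0 MJ

Energy = mass * specific_energy / 1000
= 100 * 3000 / 1000
= 300000 / 1000
= 300.0 MJ


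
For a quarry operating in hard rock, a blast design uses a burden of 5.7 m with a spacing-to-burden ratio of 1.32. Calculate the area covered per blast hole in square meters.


42.8868 m^2

First, find the spacing:
Spacing = burden * ratio = 5.7 * 1.32
= 7.524 m
Then, calculate the area:
Area = burden * spacing = 5.7 * 7.524
= 42.8868 m^2


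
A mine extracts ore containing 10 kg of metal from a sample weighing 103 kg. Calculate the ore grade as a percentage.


9.7087%

Ore grade = (metal mass / ore mass) * 100
= (10 / 103) * 100
= 0.09708737864 * 100
= 9.7087%


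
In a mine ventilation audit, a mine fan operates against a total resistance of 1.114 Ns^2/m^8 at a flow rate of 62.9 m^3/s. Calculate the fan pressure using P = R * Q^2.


Compute Q^2:
Q^2 = 62.9^2 = 3956.41
Compute pressure:
P = R * Q^2 = 1.114 * 3956.41
= 4407.4407 Pa

4407.4407 Pa


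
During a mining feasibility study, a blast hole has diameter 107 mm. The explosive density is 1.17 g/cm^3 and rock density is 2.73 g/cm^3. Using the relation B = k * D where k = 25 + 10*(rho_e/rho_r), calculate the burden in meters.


First, compute k:
rho_e / rho_r = 1.17 / 2.73 = 0.4285714286
k = 25 + 10 * 0.4285714286 = 29.28571429
Then, compute burden:
B = k * D / 1000 = 29.28571429 * 107 / 1000
= 3133.571429 / 1000
= 3.1336 m

3.1336 m


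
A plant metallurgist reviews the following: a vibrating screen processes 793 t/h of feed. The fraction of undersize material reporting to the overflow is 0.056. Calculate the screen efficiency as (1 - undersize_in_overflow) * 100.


94.4%

Screen efficiency = (1 - fraction of undersize in overflow) * 100
= (1 - 0.056) * 100
= 0.944 * 100
= 94.4%


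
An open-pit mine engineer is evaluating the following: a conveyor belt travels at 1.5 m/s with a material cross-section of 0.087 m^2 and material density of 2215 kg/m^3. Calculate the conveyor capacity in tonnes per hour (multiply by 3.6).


1040.607 t/h

Volumetric flow = speed * area
= 1.5 * 0.087 = 0.1305 m^3/s
Mass flow = volumetric * density
= 0.1305 * 2215 = 289.0575 kg/s
Convert to t/h: multiply by 3.6
Capacity = 289.0575 * 3.6
= 1040.607 t/h


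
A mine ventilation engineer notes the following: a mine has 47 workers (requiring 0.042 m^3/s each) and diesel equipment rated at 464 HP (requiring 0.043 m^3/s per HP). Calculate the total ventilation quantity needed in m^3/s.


21.926 m^3/s

Airflow for workers:
Q_people = 47 * 0.042 = 1.974 m^3/s
Airflow for diesel equipment:
Q_diesel = 464 * 0.043 = 19.952 m^3/s
Total ventilation:
Q_total = 1.974 + 19.952
= 21.926 m^3/s


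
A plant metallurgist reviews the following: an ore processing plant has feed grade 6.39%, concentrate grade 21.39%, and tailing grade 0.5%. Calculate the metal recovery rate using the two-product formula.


94.3815%

Using the two-product formula:
R = 100 * c * (f - t) / (f * (c - t))
Numerator = 100 * 21.39 * (6.39 - 0.5)
= 100 * 21.39 * 5.89
= 12598.71
Denominator = 6.39 * (21.39 - 0.5)
= 6.39 * 20.89
= 133.4871
R = 12598.71 / 133.4871
= 94.3815%


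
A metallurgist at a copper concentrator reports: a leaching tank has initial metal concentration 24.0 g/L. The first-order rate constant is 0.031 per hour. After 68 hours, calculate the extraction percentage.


Compute the exponent:
-k * t = -0.031 * 68 = -2.108
Remaining concentration:
C = 24.0 * exp(-2.108)
= 24.0 * 0.121480685
= 2.91553644 g/L
Extracted = 24.0 - 2.91553644 = 21.08446356 g/L
Extraction % = 21.08446356 / 24.0 * 100
= 87.8519%

87.8519%


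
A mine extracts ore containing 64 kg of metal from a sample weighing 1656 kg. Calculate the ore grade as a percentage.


Ore grade = (metal mass / ore mass) * 100
= (64 / 1656) * 100
= 0.038647343 * 100
= 3.8647%

3.8647%


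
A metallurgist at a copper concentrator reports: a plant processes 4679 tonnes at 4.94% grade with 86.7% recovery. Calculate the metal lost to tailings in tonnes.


30.742 tonnes

Total metal in feed:
= 4679 * 4.94 / 100 = 231.1426 tonnes
Metal recovered:
= 231.1426 * 86.7 / 100 = 200.4006342 tonnes
Metal lost to tailings:
= 231.1426 - 200.4006342
= 30.742 tonnes


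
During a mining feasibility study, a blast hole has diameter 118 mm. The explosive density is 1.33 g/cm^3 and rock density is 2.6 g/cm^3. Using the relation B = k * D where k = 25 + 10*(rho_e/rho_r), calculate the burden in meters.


First, compute k:
rho_e / rho_r = 1.33 / 2.6 = 0.5115384615
k = 25 + 10 * 0.5115384615 = 30.11538462
Then, compute burden:
B = k * D / 1000 = 30.11538462 * 118 / 1000
= 3553.615385 / 1000
= 3.5536 m

3.5536 m


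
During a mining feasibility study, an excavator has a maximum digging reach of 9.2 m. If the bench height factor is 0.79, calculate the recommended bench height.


7.268 m

Bench height = reach * factor
= 9.2 * 0.79
= 7.268 m


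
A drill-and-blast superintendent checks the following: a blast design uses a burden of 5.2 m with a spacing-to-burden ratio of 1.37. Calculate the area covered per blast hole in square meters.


First, find the spacing:
Spacing = burden * ratio = 5.2 * 1.37
= 7.124 m
Then, calculate the area:
Area = burden * spacing = 5.2 * 7.124
= 37.0448 m^2

37.0448 m^2


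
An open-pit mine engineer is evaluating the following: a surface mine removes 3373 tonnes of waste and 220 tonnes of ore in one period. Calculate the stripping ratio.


15.3318

Stripping ratio = waste tonnage / ore tonnage
= 3373 / 220
= 15.3318


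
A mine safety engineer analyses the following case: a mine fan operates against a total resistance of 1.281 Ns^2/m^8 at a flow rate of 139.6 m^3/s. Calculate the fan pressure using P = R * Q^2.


Compute Q^2:
Q^2 = 139.6^2 = 19488.16
Compute pressure:
P = R * Q^2 = 1.281 * 19488.16
= 24964.333 Pa

24964.333 Pa


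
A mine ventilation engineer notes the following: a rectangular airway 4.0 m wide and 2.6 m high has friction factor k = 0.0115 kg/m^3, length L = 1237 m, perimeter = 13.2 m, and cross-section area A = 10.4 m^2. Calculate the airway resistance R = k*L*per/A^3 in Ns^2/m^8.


Compute the numerator:
k * L * per = 0.0115 * 1237 * 13.2
= 187.7766
Compute the denominator:
A^3 = 10.4^3 = 1124.864
Resistance:
R = 187.7766 / 1124.864
= 0.1669 Ns^2/m^8

0.1669 Ns^2/m^8


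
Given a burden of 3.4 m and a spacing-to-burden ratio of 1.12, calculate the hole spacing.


3.808 m

Spacing = burden * ratio
= 3.4 * 1.12
= 3.808 m


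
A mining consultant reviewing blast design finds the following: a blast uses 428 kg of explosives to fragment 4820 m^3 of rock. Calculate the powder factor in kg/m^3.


Powder factor = explosive mass / rock volume
= 428 / 4820
= 0.0888 kg/m^3

0.0888 kg/m^3


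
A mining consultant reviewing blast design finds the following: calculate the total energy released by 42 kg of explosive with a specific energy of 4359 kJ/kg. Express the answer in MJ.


Energy = mass * specific_energy / 1000
= 42 * 4359 / 1000
= 183078 / 1000
= 183.078 MJ

183.078 MJ


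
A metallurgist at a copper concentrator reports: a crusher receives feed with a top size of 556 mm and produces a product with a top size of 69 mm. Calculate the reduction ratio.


Reduction ratio = feed size / product size
= 556 / 69
= 8.058

8.058


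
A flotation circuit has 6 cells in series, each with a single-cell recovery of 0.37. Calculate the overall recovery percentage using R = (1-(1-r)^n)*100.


93.7476%

Complement of single-cell recovery:
1 - r = 1 - 0.37 = 0.63
Raise to power n:
(1 - r)^6 = 0.63^6 = 0.06252350221
Overall recovery:
R = (1 - 0.06252350221) * 100
= 93.7476%
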